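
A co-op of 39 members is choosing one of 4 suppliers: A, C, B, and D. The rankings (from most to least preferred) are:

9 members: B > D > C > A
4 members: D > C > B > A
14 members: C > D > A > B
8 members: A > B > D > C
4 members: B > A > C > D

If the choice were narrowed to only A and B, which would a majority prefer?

A

Voters preferring A to B: 22; preferring B to A: 17.
A wins the head-to-head.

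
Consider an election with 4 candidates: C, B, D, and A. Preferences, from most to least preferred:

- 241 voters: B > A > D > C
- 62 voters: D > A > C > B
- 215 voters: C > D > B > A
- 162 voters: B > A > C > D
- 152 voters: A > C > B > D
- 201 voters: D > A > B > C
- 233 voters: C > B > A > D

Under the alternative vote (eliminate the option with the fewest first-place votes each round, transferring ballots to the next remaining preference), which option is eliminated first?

A

Round 1: C 448, B 403, D 263, A 152. Eliminate A.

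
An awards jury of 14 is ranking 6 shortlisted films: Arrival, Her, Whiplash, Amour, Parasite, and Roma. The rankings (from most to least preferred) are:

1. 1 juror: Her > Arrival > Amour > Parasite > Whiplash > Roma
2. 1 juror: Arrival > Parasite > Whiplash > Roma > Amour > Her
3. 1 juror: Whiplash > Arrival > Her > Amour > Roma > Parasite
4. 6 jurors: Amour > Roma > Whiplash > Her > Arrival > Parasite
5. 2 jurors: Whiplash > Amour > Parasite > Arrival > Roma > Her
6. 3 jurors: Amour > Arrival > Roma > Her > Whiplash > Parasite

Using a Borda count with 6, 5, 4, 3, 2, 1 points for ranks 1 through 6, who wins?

Amour

Arrival: 1·5 + 1·6 + 1·5 + 6·2 + 2·3 + 3·5 = 49
Her: 1·6 + 1·1 + 1·4 + 6·3 + 2·1 + 3·3 = 40
Whiplash: 1·2 + 1·4 + 1·6 + 6·4 + 2·6 + 3·2 = 54
Amour: 1·4 + 1·2 + 1·3 + 6·6 + 2·5 + 3·6 = 73
Parasite: 1·3 + 1·5 + 1·1 + 6·1 + 2·4 + 3·1 = 26
Roma: 1·1 + 1·3 + 1·2 + 6·5 + 2·2 + 3·4 = 52
Amour has the highest Borda score (73).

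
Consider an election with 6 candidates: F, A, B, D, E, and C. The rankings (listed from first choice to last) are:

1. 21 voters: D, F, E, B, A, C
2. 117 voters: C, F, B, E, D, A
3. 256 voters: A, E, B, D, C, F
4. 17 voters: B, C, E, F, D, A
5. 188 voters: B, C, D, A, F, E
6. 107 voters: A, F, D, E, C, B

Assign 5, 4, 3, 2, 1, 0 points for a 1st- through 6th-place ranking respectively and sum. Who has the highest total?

F: 21·4 + 117·4 + 256·0 + 17·2 + 188·1 + 107·4 = 1202
A: 21·1 + 117·0 + 256·5 + 17·0 + 188·2 + 107·5 = 2212
B: 21·2 + 117·3 + 256·3 + 17·5 + 188·5 + 107·0 = 2186
D: 21·5 + 117·1 + 256·2 + 17·1 + 188·3 + 107·3 = 1636
E: 21·3 + 117·2 + 256·4 + 17·3 + 188·0 + 107·2 = 1586
C: 21·0 + 117·5 + 256·1 + 17·4 + 188·4 + 107·1 = 1768
A has the highest Borda score (2212).

A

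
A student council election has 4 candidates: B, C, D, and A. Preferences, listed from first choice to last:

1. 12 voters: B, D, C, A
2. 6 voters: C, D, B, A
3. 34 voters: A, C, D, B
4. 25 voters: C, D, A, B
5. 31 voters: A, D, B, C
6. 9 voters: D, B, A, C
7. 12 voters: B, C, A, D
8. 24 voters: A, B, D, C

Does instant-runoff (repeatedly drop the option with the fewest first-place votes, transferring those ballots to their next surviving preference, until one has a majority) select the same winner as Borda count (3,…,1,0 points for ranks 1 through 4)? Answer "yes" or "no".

yes

Instant-runoff — R1 B 24, C 31, D 9, A 89 (A winner). Winner: A.
Borda — scores: B 175, C 197, D 233, A 313. Winner: A.
The two methods agree.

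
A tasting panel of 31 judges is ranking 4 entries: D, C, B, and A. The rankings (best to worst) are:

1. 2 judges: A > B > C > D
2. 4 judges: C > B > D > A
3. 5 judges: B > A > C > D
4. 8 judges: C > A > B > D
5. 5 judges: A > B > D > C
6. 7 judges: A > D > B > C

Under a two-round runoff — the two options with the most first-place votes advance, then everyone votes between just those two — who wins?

Round 1 first-place votes: D 0, C 12, B 5, A 14.
A and C advance.
Runoff: A is preferred to C by 19 voters; C by 12.
A wins the runoff.

A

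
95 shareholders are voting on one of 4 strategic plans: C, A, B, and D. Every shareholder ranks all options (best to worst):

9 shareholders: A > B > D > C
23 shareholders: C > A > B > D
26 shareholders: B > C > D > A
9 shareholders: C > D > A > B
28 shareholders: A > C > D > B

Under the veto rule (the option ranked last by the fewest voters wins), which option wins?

Last-place votes: C 9, A 26, B 37, D 23.
C is ranked last by the fewest voters, so C wins.

C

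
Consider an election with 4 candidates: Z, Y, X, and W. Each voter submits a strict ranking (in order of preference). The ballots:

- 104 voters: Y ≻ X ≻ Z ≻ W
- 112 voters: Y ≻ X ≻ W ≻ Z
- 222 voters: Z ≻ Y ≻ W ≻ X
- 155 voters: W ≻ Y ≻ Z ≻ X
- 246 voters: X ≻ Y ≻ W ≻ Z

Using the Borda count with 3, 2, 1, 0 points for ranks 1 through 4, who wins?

Z: 104·1 + 112·0 + 222·3 + 155·1 + 246·0 = 925
Y: 104·3 + 112·3 + 222·2 + 155·2 + 246·2 = 1894
X: 104·2 + 112·2 + 222·0 + 155·0 + 246·3 = 1170
W: 104·0 + 112·1 + 222·1 + 155·3 + 246·1 = 1045
Y has the highest Borda score (1894).

Y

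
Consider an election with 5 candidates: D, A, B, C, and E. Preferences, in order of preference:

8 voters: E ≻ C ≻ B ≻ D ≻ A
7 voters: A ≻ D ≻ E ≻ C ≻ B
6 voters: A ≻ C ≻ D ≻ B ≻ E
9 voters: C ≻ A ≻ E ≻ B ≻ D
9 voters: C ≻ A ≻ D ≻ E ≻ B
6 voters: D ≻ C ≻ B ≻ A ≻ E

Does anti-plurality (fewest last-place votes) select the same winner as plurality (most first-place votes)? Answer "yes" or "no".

Anti-plurality — last-place votes: D 9, A 8, B 16, C 0, E 12. Winner: C.
Plurality — first-place votes: D 6, A 13, B 0, C 18, E 8. Winner: C.
The two methods agree.

yes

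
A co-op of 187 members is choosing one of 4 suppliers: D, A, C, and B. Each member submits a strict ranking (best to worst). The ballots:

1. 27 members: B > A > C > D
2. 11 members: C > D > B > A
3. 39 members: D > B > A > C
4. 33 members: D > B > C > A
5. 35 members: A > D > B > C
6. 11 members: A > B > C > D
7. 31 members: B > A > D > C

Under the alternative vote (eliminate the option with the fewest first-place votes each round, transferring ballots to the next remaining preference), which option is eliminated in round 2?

Round 1: D 72, A 46, C 11, B 58. Eliminate C.
Round 2: D 83, A 46, B 58. Eliminate A.

A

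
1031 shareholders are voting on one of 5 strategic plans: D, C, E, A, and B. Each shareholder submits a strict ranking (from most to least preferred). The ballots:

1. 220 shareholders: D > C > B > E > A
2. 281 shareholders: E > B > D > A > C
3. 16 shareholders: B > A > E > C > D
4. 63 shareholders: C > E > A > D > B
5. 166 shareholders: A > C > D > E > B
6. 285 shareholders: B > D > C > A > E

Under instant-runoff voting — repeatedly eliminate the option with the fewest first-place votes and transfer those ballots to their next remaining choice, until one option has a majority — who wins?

D

Round 1: D 220, C 63, E 281, A 166, B 301. Eliminate C.
Round 2: D 220, E 344, A 166, B 301. Eliminate A.
Round 3: D 386, E 344, B 301. Eliminate B.
Round 4: D 671, E 360. D has a majority.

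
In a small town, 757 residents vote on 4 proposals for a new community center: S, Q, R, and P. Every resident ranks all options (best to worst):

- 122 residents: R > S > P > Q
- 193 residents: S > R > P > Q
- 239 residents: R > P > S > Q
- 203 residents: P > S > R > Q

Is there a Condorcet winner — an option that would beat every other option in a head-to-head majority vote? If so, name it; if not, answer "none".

Checking pairwise contests:
P beats S 442–315.
S beats Q 757–0.
S beats R 396–361.
R beats P 554–203.
Every option loses at least one head-to-head, so there is no Condorcet winner.

none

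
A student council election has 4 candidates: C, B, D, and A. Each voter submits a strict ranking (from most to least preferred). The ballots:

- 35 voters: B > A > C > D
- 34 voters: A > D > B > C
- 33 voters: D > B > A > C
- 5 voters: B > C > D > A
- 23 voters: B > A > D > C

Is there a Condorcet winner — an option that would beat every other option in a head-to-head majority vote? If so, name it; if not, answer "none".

none

Checking pairwise contests:
B beats C 130–0.
D beats B 67–63.
A beats D 92–38.
B beats A 96–34.
Every option loses at least one head-to-head, so there is no Condorcet winner.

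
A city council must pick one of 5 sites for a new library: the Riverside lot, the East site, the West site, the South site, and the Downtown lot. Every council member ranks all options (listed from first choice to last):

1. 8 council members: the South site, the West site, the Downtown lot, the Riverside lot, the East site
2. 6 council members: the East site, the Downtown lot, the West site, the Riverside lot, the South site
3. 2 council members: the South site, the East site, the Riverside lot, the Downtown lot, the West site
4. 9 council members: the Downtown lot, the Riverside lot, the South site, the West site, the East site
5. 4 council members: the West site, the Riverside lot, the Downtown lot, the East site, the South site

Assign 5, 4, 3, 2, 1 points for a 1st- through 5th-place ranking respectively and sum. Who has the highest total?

the Riverside lot: 8·2 + 6·2 + 2·3 + 9·4 + 4·4 = 86
the East site: 8·1 + 6·5 + 2·4 + 9·1 + 4·2 = 63
the West site: 8·4 + 6·3 + 2·1 + 9·2 + 4·5 = 90
the South site: 8·5 + 6·1 + 2·5 + 9·3 + 4·1 = 87
the Downtown lot: 8·3 + 6·4 + 2·2 + 9·5 + 4·3 = 109
the Downtown lot has the highest Borda score (109).

the Downtown lot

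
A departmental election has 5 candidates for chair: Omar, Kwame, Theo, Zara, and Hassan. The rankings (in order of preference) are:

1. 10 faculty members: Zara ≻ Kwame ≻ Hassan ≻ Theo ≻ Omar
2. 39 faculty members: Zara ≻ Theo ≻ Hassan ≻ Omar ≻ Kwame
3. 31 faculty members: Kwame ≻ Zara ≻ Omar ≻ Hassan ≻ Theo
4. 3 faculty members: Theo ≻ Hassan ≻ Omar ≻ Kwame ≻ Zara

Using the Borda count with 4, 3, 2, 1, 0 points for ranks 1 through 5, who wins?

Zara

Omar: 10·0 + 39·1 + 31·2 + 3·2 = 107
Kwame: 10·3 + 39·0 + 31·4 + 3·1 = 157
Theo: 10·1 + 39·3 + 31·0 + 3·4 = 139
Zara: 10·4 + 39·4 + 31·3 + 3·0 = 289
Hassan: 10·2 + 39·2 + 31·1 + 3·3 = 138
Zara has the highest Borda score (289).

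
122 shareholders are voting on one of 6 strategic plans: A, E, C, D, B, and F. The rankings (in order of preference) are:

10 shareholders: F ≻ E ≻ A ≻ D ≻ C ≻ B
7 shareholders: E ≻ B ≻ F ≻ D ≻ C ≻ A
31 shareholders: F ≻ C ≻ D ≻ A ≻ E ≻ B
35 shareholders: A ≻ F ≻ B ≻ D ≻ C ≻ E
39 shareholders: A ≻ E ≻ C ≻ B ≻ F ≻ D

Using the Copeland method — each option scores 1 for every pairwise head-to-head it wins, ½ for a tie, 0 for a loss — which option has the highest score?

A

A: beats E, C, D, B, and F → score 5.
E: beats B; loses to A, C, D, and F → score 1.
C: beats E, D, and B; loses to A and F → score 3.
D: beats E; loses to A, C, B, and F → score 1.
B: beats D; loses to A, E, C, and F → score 1.
F: beats E, C, D, and B; loses to A → score 4.
A has the best pairwise record.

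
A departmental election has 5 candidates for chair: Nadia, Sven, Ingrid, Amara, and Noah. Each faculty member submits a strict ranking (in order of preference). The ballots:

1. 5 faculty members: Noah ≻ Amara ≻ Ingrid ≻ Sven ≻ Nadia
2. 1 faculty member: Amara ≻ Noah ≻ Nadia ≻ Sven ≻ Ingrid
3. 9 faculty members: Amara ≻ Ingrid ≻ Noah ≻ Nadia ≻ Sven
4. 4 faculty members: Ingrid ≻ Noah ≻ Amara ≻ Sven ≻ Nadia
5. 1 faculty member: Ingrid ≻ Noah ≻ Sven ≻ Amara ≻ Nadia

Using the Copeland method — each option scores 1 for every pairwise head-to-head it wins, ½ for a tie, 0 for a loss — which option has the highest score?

Amara

Nadia: ties Sven; loses to Ingrid, Amara, and Noah → score 0.5.
Sven: ties Nadia; loses to Ingrid, Amara, and Noah → score 0.5.
Ingrid: beats Nadia, Sven, and Noah; loses to Amara → score 3.
Amara: beats Nadia, Sven, and Ingrid; ties Noah → score 3.5.
Noah: beats Nadia and Sven; ties Amara; loses to Ingrid → score 2.5.
Amara has the best pairwise record.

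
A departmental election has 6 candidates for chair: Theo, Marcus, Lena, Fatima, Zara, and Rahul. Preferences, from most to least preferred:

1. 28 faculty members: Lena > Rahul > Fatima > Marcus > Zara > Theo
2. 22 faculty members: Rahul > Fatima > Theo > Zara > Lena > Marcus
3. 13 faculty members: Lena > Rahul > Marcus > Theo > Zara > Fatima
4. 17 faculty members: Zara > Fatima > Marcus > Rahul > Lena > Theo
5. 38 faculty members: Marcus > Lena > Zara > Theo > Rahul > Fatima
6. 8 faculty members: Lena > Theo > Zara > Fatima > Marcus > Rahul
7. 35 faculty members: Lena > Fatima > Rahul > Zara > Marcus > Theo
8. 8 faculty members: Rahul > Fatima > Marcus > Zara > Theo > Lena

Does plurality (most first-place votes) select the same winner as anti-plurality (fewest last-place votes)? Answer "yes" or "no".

no

Plurality — first-place votes: Theo 0, Marcus 38, Lena 84, Fatima 0, Zara 17, Rahul 30. Winner: Lena.
Anti-plurality — last-place votes: Theo 80, Marcus 22, Lena 8, Fatima 51, Zara 0, Rahul 8. Winner: Zara.
The two methods disagree.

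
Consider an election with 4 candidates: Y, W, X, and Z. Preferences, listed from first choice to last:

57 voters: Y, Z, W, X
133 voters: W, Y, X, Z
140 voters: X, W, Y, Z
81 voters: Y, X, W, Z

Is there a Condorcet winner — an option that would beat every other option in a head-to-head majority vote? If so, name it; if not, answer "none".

Checking pairwise contests:
W beats Y 273–138.
X beats W 221–190.
Y beats X 271–140.
Y beats Z 411–0.
Every option loses at least one head-to-head, so there is no Condorcet winner.

none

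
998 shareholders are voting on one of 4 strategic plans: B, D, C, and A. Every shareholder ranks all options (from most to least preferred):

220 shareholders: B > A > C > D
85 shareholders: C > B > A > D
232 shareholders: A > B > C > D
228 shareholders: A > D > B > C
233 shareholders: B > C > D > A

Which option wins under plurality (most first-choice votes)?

First-place votes: B 453, D 0, C 85, A 460.
A has the most first-place votes.

A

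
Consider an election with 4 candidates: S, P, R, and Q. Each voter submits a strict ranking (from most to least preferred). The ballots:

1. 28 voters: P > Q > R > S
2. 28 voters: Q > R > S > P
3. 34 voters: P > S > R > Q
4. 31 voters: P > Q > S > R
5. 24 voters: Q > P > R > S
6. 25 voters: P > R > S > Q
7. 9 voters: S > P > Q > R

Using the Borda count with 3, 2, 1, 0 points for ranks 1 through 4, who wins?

P

S: 28·0 + 28·1 + 34·2 + 31·1 + 24·0 + 25·1 + 9·3 = 179
P: 28·3 + 28·0 + 34·3 + 31·3 + 24·2 + 25·3 + 9·2 = 420
R: 28·1 + 28·2 + 34·1 + 31·0 + 24·1 + 25·2 + 9·0 = 192
Q: 28·2 + 28·3 + 34·0 + 31·2 + 24·3 + 25·0 + 9·1 = 283
P has the highest Borda score (420).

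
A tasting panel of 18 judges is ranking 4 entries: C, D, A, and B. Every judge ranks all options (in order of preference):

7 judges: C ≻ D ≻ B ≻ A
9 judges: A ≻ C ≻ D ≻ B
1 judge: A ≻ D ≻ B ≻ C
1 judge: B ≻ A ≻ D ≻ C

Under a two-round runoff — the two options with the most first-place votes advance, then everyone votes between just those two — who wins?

A

Round 1 first-place votes: C 7, D 0, A 10, B 1.
A and C advance.
Runoff: A is preferred to C by 11 voters; C by 7.
A wins the runoff.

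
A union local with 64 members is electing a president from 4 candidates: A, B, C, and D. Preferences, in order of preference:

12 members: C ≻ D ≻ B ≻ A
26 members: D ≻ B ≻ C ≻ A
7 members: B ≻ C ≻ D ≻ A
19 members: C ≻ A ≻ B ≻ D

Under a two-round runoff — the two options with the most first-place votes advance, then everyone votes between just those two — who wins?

C

Round 1 first-place votes: A 0, B 7, C 31, D 26.
C and D advance.
Runoff: C is preferred to D by 38 voters; D by 26.
C wins the runoff.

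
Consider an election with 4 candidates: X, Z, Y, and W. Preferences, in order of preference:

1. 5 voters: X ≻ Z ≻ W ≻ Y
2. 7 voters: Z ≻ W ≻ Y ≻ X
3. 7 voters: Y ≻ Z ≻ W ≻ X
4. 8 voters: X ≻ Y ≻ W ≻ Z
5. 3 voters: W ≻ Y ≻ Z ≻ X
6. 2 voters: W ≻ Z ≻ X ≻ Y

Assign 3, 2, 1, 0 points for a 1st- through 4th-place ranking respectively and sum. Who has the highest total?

Z

X: 5·3 + 7·0 + 7·0 + 8·3 + 3·0 + 2·1 = 41
Z: 5·2 + 7·3 + 7·2 + 8·0 + 3·1 + 2·2 = 52
Y: 5·0 + 7·1 + 7·3 + 8·2 + 3·2 + 2·0 = 50
W: 5·1 + 7·2 + 7·1 + 8·1 + 3·3 + 2·3 = 49
Z has the highest Borda score (52).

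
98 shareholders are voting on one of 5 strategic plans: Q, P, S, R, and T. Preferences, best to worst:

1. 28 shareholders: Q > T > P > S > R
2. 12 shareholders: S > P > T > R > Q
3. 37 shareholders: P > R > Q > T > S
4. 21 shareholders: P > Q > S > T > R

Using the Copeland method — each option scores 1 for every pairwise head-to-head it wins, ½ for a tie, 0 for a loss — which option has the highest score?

P

Q: beats S and T; ties R; loses to P → score 2.5.
P: beats Q, S, R, and T → score 4.
S: beats R; loses to Q, P, and T → score 1.
R: ties Q; loses to P, S, and T → score 0.5.
T: beats S and R; loses to Q and P → score 2.
P has the best pairwise record.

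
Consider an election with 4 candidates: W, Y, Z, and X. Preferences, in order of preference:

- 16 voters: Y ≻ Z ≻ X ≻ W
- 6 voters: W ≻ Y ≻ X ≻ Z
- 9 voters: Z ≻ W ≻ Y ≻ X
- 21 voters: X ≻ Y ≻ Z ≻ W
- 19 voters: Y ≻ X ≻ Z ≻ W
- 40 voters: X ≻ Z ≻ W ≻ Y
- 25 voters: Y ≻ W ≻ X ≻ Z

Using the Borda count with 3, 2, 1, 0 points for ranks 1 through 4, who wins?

W: 16·0 + 6·3 + 9·2 + 21·0 + 19·0 + 40·1 + 25·2 = 126
Y: 16·3 + 6·2 + 9·1 + 21·2 + 19·3 + 40·0 + 25·3 = 243
Z: 16·2 + 6·0 + 9·3 + 21·1 + 19·1 + 40·2 + 25·0 = 179
X: 16·1 + 6·1 + 9·0 + 21·3 + 19·2 + 40·3 + 25·1 = 268
X has the highest Borda score (268).

X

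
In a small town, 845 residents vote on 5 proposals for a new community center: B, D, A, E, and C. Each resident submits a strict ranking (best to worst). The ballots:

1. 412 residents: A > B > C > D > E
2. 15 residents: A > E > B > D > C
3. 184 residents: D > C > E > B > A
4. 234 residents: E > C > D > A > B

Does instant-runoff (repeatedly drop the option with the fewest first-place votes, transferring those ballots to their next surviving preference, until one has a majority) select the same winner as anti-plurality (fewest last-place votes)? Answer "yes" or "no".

Instant-runoff — R1 B 0, D 184, A 427, E 234, C 0 (A winner). Winner: A.
Anti-plurality — last-place votes: B 234, D 0, A 184, E 412, C 15. Winner: D.
The two methods disagree.

no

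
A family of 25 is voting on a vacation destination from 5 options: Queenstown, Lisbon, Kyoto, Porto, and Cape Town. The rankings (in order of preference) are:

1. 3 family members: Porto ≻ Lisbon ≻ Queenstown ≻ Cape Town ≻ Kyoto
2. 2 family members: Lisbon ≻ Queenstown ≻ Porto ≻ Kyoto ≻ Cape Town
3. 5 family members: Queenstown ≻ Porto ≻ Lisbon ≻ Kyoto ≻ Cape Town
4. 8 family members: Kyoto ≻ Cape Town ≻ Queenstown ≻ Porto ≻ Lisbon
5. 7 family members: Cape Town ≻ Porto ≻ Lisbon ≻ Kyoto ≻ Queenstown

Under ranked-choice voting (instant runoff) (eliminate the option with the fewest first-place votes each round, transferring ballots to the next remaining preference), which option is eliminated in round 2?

Round 1: Queenstown 5, Lisbon 2, Kyoto 8, Porto 3, Cape Town 7. Eliminate Lisbon.
Round 2: Queenstown 7, Kyoto 8, Porto 3, Cape Town 7. Eliminate Porto.

Porto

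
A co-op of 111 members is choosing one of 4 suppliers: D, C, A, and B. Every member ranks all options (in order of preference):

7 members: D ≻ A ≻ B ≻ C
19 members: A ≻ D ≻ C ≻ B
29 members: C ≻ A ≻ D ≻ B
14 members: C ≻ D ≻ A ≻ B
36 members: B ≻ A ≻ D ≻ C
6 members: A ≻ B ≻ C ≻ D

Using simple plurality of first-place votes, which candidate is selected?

First-place votes: D 7, C 43, A 25, B 36.
C has the most first-place votes.

C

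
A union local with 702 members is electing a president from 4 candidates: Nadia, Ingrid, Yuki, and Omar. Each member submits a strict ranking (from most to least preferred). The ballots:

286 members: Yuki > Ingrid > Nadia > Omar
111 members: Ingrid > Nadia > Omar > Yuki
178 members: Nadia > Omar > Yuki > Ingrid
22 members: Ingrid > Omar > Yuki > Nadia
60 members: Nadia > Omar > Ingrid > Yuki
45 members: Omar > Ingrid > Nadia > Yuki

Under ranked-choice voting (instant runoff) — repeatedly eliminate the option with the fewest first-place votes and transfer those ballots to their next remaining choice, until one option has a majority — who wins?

Nadia

Round 1: Nadia 238, Ingrid 133, Yuki 286, Omar 45. Eliminate Omar.
Round 2: Nadia 238, Ingrid 178, Yuki 286. Eliminate Ingrid.
Round 3: Nadia 394, Yuki 308. Nadia has a majority.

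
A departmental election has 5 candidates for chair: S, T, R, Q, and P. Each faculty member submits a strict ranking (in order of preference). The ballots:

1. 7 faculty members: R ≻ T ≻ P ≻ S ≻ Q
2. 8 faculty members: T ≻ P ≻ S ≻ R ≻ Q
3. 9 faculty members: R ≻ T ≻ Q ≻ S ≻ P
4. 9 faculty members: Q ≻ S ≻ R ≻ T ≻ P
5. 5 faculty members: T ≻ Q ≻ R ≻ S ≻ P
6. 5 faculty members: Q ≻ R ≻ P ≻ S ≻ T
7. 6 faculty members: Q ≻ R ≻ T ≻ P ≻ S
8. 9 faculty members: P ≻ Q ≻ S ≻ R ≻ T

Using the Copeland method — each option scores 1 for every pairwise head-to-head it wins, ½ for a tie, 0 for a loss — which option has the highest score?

S: loses to T, R, Q, and P → score 0.
T: beats S and P; ties Q; loses to R → score 2.5.
R: beats S, T, and P; loses to Q → score 3.
Q: beats S, R, and P; ties T → score 3.5.
P: beats S; loses to T, R, and Q → score 1.
Q has the best pairwise record.

Q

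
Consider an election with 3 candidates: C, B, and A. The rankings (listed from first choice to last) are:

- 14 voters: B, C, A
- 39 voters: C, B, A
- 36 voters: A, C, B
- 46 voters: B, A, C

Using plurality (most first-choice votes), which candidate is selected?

First-place votes: C 39, B 60, A 36.
B has the most first-place votes.

B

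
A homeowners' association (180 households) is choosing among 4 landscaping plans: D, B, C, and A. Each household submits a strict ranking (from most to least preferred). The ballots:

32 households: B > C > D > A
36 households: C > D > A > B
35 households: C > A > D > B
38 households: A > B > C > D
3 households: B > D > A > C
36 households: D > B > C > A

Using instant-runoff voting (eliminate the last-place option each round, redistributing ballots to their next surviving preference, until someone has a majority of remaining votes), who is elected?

Round 1: D 36, B 35, C 71, A 38. Eliminate B.
Round 2: D 39, C 103, A 38. C has a majority.

C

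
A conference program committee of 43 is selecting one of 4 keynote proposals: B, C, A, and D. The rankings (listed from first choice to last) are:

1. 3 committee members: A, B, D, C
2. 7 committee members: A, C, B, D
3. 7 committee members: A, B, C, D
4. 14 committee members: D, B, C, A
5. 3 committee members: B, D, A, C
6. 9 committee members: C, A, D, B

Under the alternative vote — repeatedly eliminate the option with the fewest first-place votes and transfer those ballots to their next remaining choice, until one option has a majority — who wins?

Round 1: B 3, C 9, A 17, D 14. Eliminate B.
Round 2: C 9, A 17, D 17. Eliminate C.
Round 3: A 26, D 17. A has a majority.

A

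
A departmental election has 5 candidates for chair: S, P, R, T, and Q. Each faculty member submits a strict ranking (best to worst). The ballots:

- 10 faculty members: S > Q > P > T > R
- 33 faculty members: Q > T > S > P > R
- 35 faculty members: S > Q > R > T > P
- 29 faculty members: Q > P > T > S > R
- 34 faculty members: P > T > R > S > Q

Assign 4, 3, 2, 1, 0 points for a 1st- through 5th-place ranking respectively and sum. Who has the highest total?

Q

S: 10·4 + 33·2 + 35·4 + 29·1 + 34·1 = 309
P: 10·2 + 33·1 + 35·0 + 29·3 + 34·4 = 276
R: 10·0 + 33·0 + 35·2 + 29·0 + 34·2 = 138
T: 10·1 + 33·3 + 35·1 + 29·2 + 34·3 = 304
Q: 10·3 + 33·4 + 35·3 + 29·4 + 34·0 = 383
Q has the highest Borda score (383).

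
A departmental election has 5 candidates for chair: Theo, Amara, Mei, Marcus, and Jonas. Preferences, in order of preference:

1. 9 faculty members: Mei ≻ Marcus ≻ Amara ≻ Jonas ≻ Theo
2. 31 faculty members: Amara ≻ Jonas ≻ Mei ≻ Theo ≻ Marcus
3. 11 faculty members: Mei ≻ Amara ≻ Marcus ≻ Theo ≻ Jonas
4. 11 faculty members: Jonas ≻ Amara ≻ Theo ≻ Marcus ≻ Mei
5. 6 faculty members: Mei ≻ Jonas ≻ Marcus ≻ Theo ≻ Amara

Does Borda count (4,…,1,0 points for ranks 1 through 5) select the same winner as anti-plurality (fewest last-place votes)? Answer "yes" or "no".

yes

Borda — scores: Theo 70, Amara 208, Mei 166, Marcus 72, Jonas 164. Winner: Amara.
Anti-plurality — last-place votes: Theo 9, Amara 6, Mei 11, Marcus 31, Jonas 11. Winner: Amara.
The two methods agree.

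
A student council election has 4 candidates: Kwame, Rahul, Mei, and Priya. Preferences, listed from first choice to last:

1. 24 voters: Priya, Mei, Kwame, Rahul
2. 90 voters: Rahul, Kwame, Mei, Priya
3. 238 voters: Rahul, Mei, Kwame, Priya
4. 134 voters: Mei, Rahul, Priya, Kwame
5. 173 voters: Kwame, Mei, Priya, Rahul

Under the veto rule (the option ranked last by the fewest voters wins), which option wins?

Mei

Last-place votes: Kwame 134, Rahul 197, Mei 0, Priya 328.
Mei is ranked last by the fewest voters, so Mei wins.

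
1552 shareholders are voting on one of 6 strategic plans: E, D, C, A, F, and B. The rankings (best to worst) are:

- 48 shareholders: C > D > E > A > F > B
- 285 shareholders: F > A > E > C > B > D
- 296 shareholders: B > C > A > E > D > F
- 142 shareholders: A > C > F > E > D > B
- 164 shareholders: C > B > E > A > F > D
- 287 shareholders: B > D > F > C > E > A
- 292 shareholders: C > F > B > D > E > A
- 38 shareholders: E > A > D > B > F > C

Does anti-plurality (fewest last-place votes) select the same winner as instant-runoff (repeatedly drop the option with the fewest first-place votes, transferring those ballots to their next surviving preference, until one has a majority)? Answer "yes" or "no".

Anti-plurality — last-place votes: E 0, D 449, C 38, A 579, F 296, B 190. Winner: E.
Instant-runoff — R1 E 38, D 0, C 504, A 142, F 285, B 583 (D out); R2 E 38, C 504, A 142, F 285, B 583 (E out); R3 C 504, A 180, F 285, B 583 (A out); R4 C 646, F 285, B 621 (F out); R5 C 931, B 621 (C winner). Winner: C.
The two methods disagree.

no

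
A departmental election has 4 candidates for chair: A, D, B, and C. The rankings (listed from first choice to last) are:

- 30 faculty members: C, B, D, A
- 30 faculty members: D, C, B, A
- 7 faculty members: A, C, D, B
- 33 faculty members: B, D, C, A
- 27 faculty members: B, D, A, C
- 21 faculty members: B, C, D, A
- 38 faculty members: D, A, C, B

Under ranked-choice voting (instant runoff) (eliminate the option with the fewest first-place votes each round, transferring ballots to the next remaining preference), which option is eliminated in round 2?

Round 1: A 7, D 68, B 81, C 30. Eliminate A.
Round 2: D 68, B 81, C 37. Eliminate C.

C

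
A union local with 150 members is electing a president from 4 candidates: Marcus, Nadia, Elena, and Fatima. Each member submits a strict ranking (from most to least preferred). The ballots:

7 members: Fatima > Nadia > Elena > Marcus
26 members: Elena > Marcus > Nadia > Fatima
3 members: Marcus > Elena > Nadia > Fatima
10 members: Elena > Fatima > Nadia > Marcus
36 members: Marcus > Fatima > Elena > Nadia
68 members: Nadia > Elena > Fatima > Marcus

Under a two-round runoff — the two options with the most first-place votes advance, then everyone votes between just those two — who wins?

Nadia

Round 1 first-place votes: Marcus 39, Nadia 68, Elena 36, Fatima 7.
Nadia and Marcus advance.
Runoff: Nadia is preferred to Marcus by 85 voters; Marcus by 65.
Nadia wins the runoff.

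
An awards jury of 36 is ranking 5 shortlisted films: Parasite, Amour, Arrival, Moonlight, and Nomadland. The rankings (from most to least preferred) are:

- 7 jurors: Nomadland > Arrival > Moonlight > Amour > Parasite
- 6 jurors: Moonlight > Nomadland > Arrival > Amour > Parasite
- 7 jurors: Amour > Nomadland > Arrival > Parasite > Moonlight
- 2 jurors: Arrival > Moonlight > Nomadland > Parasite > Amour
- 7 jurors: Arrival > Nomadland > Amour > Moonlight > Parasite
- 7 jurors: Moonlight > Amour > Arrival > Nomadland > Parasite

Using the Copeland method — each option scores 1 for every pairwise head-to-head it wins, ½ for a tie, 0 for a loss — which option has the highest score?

Parasite: loses to Amour, Arrival, Moonlight, and Nomadland → score 0.
Amour: beats Parasite; loses to Arrival, Moonlight, and Nomadland → score 1.
Arrival: beats Parasite, Amour, and Moonlight; loses to Nomadland → score 3.
Moonlight: beats Parasite and Amour; loses to Arrival and Nomadland → score 2.
Nomadland: beats Parasite, Amour, Arrival, and Moonlight → score 4.
Nomadland has the best pairwise record.

Nomadland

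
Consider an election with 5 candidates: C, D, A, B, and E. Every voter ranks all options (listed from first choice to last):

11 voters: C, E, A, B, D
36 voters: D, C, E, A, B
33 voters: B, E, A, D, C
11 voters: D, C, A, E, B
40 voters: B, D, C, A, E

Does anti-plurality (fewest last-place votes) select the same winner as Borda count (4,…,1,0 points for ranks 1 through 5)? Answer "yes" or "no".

Anti-plurality — last-place votes: C 33, D 11, A 0, B 47, E 40. Winner: A.
Borda — scores: C 265, D 341, A 186, B 303, E 215. Winner: D.
The two methods disagree.

no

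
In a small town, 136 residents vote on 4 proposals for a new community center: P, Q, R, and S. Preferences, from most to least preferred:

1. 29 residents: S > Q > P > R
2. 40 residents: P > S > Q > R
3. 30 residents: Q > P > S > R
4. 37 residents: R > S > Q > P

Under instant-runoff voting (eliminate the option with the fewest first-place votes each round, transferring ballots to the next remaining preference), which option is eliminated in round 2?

Round 1: P 40, Q 30, R 37, S 29. Eliminate S.
Round 2: P 40, Q 59, R 37. Eliminate R.

R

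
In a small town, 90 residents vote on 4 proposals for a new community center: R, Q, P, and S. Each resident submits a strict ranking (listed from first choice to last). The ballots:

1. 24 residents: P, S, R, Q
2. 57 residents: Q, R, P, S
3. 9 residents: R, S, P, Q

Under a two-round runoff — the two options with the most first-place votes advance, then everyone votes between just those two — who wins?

Round 1 first-place votes: R 9, Q 57, P 24, S 0.
Q and P advance.
Runoff: Q is preferred to P by 57 voters; P by 33.
Q wins the runoff.

Q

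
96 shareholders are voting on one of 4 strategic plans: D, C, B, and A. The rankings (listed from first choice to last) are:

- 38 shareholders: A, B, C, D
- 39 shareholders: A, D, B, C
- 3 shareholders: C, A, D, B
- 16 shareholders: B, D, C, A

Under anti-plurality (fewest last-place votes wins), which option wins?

B

Last-place votes: D 38, C 39, B 3, A 16.
B is ranked last by the fewest voters, so B wins.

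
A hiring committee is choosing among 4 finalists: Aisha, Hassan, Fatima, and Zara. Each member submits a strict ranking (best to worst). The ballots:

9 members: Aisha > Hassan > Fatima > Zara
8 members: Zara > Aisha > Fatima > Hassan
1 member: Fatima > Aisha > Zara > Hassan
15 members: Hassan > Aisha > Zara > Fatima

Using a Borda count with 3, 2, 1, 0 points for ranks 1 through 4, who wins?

Aisha: 9·3 + 8·2 + 1·2 + 15·2 = 75
Hassan: 9·2 + 8·0 + 1·0 + 15·3 = 63
Fatima: 9·1 + 8·1 + 1·3 + 15·0 = 20
Zara: 9·0 + 8·3 + 1·1 + 15·1 = 40
Aisha has the highest Borda score (75).

Aisha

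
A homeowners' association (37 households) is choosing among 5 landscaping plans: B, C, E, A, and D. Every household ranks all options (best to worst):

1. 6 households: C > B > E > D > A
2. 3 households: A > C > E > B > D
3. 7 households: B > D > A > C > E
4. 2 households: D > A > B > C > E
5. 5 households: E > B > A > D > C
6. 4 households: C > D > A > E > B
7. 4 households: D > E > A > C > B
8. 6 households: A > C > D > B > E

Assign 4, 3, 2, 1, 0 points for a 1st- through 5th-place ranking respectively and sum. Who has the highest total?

A

B: 6·3 + 3·1 + 7·4 + 2·2 + 5·3 + 4·0 + 4·0 + 6·1 = 74
C: 6·4 + 3·3 + 7·1 + 2·1 + 5·0 + 4·4 + 4·1 + 6·3 = 80
E: 6·2 + 3·2 + 7·0 + 2·0 + 5·4 + 4·1 + 4·3 + 6·0 = 54
A: 6·0 + 3·4 + 7·2 + 2·3 + 5·2 + 4·2 + 4·2 + 6·4 = 82
D: 6·1 + 3·0 + 7·3 + 2·4 + 5·1 + 4·3 + 4·4 + 6·2 = 80
A has the highest Borda score (82).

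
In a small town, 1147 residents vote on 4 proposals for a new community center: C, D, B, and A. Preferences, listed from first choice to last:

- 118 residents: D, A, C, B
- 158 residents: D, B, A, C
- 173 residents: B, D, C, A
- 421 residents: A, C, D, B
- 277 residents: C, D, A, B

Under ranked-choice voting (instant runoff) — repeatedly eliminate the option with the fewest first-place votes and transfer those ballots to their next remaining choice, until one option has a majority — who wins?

Round 1: C 277, D 276, B 173, A 421. Eliminate B.
Round 2: C 277, D 449, A 421. Eliminate C.
Round 3: D 726, A 421. D has a majority.

D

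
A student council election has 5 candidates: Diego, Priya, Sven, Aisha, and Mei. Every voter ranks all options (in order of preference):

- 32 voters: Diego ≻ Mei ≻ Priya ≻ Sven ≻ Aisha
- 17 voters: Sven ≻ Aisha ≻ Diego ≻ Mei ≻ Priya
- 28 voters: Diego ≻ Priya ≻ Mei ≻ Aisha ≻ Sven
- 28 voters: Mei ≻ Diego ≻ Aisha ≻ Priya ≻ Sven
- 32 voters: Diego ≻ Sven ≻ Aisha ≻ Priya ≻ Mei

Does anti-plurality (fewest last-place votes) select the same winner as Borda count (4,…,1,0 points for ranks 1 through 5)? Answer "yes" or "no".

yes

Anti-plurality — last-place votes: Diego 0, Priya 17, Sven 56, Aisha 32, Mei 32. Winner: Diego.
Borda — scores: Diego 486, Priya 208, Sven 196, Aisha 199, Mei 281. Winner: Diego.
The two methods agree.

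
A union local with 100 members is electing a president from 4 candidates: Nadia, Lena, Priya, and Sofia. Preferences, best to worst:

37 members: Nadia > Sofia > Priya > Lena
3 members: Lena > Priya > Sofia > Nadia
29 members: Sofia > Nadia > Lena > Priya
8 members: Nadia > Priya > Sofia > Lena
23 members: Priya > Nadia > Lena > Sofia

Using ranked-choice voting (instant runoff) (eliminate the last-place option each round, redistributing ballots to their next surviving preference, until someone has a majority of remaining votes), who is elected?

Nadia

Round 1: Nadia 45, Lena 3, Priya 23, Sofia 29. Eliminate Lena.
Round 2: Nadia 45, Priya 26, Sofia 29. Eliminate Priya.
Round 3: Nadia 68, Sofia 32. Nadia has a majority.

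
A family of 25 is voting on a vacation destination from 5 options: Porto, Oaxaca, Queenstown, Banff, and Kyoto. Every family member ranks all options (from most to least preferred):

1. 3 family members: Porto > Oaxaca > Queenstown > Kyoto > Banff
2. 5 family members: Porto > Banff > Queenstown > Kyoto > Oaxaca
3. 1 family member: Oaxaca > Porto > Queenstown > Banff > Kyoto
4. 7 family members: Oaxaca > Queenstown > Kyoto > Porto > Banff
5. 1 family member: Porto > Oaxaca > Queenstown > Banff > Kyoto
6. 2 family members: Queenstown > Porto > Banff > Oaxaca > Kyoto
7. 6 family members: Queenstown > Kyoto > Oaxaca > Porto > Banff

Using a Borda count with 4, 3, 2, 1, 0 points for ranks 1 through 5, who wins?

Porto: 3·4 + 5·4 + 1·3 + 7·1 + 1·4 + 2·3 + 6·1 = 58
Oaxaca: 3·3 + 5·0 + 1·4 + 7·4 + 1·3 + 2·1 + 6·2 = 58
Queenstown: 3·2 + 5·2 + 1·2 + 7·3 + 1·2 + 2·4 + 6·4 = 73
Banff: 3·0 + 5·3 + 1·1 + 7·0 + 1·1 + 2·2 + 6·0 = 21
Kyoto: 3·1 + 5·1 + 1·0 + 7·2 + 1·0 + 2·0 + 6·3 = 40
Queenstown has the highest Borda score (73).

Queenstown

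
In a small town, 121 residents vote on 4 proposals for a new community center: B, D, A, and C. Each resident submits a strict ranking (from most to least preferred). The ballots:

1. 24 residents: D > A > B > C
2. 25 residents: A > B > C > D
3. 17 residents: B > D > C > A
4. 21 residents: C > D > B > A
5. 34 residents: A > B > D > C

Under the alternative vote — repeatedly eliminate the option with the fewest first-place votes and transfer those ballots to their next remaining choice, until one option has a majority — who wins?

Round 1: B 17, D 24, A 59, C 21. Eliminate B.
Round 2: D 41, A 59, C 21. Eliminate C.
Round 3: D 62, A 59. D has a majority.

D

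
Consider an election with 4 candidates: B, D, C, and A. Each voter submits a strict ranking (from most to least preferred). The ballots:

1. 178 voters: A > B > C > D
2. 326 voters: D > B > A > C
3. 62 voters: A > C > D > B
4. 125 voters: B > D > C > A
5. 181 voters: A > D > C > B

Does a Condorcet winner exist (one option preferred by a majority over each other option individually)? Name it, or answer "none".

D vs B: 569–303 for D.
D vs C: 632–240 for D.
D vs A: 451–421 for D.
D beats every other option head-to-head.

D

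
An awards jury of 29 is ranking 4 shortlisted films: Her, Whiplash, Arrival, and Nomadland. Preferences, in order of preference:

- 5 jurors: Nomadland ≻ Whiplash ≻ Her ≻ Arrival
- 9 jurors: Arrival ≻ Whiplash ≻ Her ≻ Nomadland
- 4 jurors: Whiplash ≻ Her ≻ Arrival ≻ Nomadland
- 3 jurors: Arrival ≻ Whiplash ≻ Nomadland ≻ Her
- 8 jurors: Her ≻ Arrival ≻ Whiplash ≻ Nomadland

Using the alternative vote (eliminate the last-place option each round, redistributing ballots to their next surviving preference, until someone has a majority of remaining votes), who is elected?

Round 1: Her 8, Whiplash 4, Arrival 12, Nomadland 5. Eliminate Whiplash.
Round 2: Her 12, Arrival 12, Nomadland 5. Eliminate Nomadland.
Round 3: Her 17, Arrival 12. Her has a majority.

Her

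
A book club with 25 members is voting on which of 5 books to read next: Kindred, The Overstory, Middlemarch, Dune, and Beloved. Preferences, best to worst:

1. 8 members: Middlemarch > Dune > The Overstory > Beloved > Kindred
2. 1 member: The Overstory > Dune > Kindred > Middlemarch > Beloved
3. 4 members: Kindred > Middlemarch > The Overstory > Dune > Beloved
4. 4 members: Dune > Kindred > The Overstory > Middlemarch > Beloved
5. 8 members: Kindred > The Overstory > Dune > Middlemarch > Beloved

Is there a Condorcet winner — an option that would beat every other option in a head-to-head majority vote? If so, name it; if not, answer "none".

Checking pairwise contests:
Dune beats Kindred 13–12.
Kindred beats The Overstory 16–9.
Kindred beats Middlemarch 17–8.
The Overstory beats Dune 13–12.
Kindred beats Beloved 17–8.
Every option loses at least one head-to-head, so there is no Condorcet winner.

none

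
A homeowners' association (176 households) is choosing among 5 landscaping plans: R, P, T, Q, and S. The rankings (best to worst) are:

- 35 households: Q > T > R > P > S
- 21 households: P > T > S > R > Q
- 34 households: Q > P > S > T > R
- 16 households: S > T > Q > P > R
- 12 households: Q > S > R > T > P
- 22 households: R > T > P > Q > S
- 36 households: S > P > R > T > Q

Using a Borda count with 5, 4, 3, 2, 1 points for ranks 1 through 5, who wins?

R: 35·3 + 21·2 + 34·1 + 16·1 + 12·3 + 22·5 + 36·3 = 451
P: 35·2 + 21·5 + 34·4 + 16·2 + 12·1 + 22·3 + 36·4 = 565
T: 35·4 + 21·4 + 34·2 + 16·4 + 12·2 + 22·4 + 36·2 = 540
Q: 35·5 + 21·1 + 34·5 + 16·3 + 12·5 + 22·2 + 36·1 = 554
S: 35·1 + 21·3 + 34·3 + 16·5 + 12·4 + 22·1 + 36·5 = 530
P has the highest Borda score (565).

P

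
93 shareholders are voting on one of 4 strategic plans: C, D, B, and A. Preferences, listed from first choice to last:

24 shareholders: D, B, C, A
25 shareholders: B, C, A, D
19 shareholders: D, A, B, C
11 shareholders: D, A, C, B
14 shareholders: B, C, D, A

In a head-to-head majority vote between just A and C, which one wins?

C

Voters preferring A to C: 30; preferring C to A: 63.
C wins the head-to-head.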